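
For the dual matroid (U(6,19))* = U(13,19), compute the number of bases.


The dual of U(r,n) is U(n-r, n) = U(13,19).
Bases of U(13,19) are all (13)-element subsets.
|B(M*)| = C(19,13) = 27132.

27132


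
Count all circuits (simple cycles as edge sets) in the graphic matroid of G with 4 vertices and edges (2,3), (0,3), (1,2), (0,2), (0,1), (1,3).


A circuit in a graphic matroid = edge set of a simple cycle.
G has 4 vertices and 6 edges.
Enumerating all minimal edge subsets forming cycles...
Total circuits found: 7.

7


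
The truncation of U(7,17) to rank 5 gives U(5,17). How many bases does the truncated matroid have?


Truncating U(7,17) to rank 5 gives U(5,17).
Bases of U(5,17) are all 5-element subsets of 17 elements.
Number of bases = C(17,5) = 6188.

6188


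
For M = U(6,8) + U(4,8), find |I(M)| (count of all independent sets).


For a direct sum, |I(M1+M2)| = |I(M1)| * |I(M2)|.
|I(U(6,8))| = sum C(8,k) for k=0..6 = 247.
|I(U(4,8))| = sum C(8,k) for k=0..4 = 163.
Total = 247 * 163 = 40261.

40261


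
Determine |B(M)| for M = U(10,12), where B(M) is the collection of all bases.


Bases of U(10,12) are all 10-element subsets of the 12-element ground set.
Number of bases = C(12,10).
(12 choose 10) = 66.

66


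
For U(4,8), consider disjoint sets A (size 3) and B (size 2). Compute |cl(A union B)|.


|A union B| = 3 + 2 = 5 (disjoint).
In U(4,8), cl(S) = S if |S| < 4, else cl(S) = E.
Since 5 >= 4, cl(A union B) = E.
|cl(A union B)| = 8.

8


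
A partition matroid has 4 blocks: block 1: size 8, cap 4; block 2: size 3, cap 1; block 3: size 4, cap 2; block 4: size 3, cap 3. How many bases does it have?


A basis picks exactly ci elements from block i.
Number of bases = product of C(|Si|, ci).
= C(8,4) * C(3,1) * C(4,2) * C(3,3)
= 70 * 3 * 6 * 1
= 1260.

1260


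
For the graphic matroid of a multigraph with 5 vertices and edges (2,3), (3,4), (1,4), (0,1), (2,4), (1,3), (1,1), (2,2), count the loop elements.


In a graphic matroid, a loop is a self-loop edge (u,u) with rank 0.
Examining all 8 edges for self-loops...
Self-loops found: (1,1), (2,2)
Number of loops = 2.

2


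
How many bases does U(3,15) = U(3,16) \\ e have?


Deleting e from U(3,16) gives U(3,15) since n > r.
Bases of U(3,15) = C(15,3) = 15! / (3! * 12!) = 455.

455


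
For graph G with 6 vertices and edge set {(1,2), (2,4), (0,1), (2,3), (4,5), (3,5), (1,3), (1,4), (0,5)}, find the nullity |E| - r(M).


Cycle rank (nullity) = |E| - r(M) = |E| - (|V| - c).
|E| = 9, |V| = 6, c = 1.
Nullity = 9 - (6 - 1) = 9 - 5 = 4.

4


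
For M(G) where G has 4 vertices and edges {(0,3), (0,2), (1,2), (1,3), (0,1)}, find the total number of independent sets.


An independent set in a graphic matroid is an acyclic edge subset.
G has 4 vertices and 5 edges.
Enumerate all 2^5 = 32 subsets, checking for acyclicity.
Total independent sets = 24.

24


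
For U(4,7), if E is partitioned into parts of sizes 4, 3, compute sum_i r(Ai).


r(Ai) = min(|Ai|, 4) for each part.
Sum = min(4,4) + min(3,4)
    = 4 + 3
    = 7.

7


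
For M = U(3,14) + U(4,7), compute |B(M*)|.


(M1+M2)* = M1* + M2*.
M1* = U(11,14), bases: C(14,11) = 364.
M2* = U(3,7), bases: C(7,3) = 35.
|B(M*)| = 364 * 35 = 12740.

12740


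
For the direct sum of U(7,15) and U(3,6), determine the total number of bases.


Bases of a direct sum M1 + M2: |B| = |B(M1)| * |B(M2)|.
|B(U(7,15))| = C(15,7) = 6435.
|B(U(3,6))| = C(6,3) = 20.
Total bases = 6435 * 20 = 128700.

128700


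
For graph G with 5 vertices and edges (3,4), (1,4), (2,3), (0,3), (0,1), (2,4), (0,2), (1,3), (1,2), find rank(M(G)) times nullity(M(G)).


r(M) = |V| - c = 5 - 1 = 4.
nullity = |E| - r(M) = 9 - 4 = 5.
Product = 4 * 5 = 20.

20


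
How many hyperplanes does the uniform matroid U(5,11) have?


Hyperplanes of U(5,11) are flats of rank 4.
In a uniform matroid, these are exactly the (4)-element subsets.
Count = C(11,4) = 11! / (4! * 7!) = 330.

330


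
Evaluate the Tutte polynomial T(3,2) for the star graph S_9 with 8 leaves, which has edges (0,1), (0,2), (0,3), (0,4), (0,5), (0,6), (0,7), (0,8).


A star on 9 vertices is a tree with 8 edges.
T(x,y) = x^(8) for any tree.
T(3,2) = 3^8 = 6561.

6561


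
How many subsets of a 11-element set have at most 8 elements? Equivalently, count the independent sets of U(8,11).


Independent sets of U(8,11) are all subsets of size <= 8.
Count = (11 choose 0) + (11 choose 1) + (11 choose 2) + (11 choose 3) + (11 choose 4) + (11 choose 5) + (11 choose 6) + (11 choose 7) + (11 choose 8)
     = 1 + 11 + 55 + 165 + 330 + 462 + 462 + 330 + 165
     = 1981.

1981


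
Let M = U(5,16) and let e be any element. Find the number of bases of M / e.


Contracting e from U(5,16) gives U(4,15).
Bases of U(4,15) = C(15,4) = 15! / (4! * 11!) = 1365.

1365


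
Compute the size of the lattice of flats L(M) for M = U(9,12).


Flats of U(9,12): every subset of size < 9 is a flat, plus E itself.
Count = (12 choose 0) + (12 choose 1) + (12 choose 2) + (12 choose 3) + (12 choose 4) + (12 choose 5) + (12 choose 6) + (12 choose 7) + (12 choose 8) + 1
     = 1 + 12 + 66 + 220 + 495 + 792 + 924 + 792 + 495 + 1
     = 3798.

3798


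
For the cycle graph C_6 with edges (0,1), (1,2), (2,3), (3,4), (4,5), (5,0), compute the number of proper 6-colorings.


P(C_6, k) = (k-1)^6 + (-1)^6*(k-1).
P(6) = (5)^6 + 5
= 15625 + 5 = 15630.

15630


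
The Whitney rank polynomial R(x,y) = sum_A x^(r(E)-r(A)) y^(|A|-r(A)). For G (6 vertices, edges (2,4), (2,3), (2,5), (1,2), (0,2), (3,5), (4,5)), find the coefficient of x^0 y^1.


R(x,y) = sum over A in 2^E of x^(r(E)-r(A)) * y^(|A|-r(A)).
G has 6 vertices, 7 edges. r(E) = 5.
Enumerate all 2^7 = 128 subsets.
Count subsets with r(E)-r(A)=0 and |A|-r(A)=1: 5.

5


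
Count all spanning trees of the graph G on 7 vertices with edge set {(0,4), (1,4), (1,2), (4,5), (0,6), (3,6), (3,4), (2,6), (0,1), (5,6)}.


By Kirchhoff's matrix tree theorem, the number of spanning trees equals
the determinant of any cofactor of the Laplacian matrix L.
G has 7 vertices and 10 edges.
Computing the (6 x 6) cofactor determinant gives 96.

96


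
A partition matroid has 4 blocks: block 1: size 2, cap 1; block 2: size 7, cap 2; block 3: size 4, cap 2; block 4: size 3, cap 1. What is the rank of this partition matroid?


Rank of a partition matroid = sum of min(|Si|, ci) for each block.
= min(2,1) + min(7,2) + min(4,2) + min(3,1)
= 1 + 2 + 2 + 1
= 6.

6


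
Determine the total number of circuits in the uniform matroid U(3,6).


In U(3,6), circuits are the (4)-element subsets.
Any set of 4 elements is dependent, and removing any one element gives
an independent set of size 3, so it is a minimal dependent set.
Number of circuits = (6 choose 4) = 15.

15


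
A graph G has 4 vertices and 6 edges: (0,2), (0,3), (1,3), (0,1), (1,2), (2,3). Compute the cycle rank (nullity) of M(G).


Cycle rank (nullity) = |E| - r(M) = |E| - (|V| - c).
|E| = 6, |V| = 4, c = 1.
Nullity = 6 - (4 - 1) = 6 - 3 = 3.

3


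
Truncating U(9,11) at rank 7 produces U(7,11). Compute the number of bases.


Truncating U(9,11) to rank 7 gives U(7,11).
Bases of U(7,11) are all 7-element subsets of 11 elements.
Number of bases = (11 choose 7) = 330.

330


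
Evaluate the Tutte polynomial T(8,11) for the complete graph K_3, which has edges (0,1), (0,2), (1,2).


T(K_3; x,y) = x^2 + x + y.
T(8,11) = 64 + 8 + 11 = 83.

83


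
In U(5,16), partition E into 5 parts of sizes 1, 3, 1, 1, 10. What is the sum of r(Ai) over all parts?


r(Ai) = min(|Ai|, 5) for each part.
Sum = min(1,5) + min(3,5) + min(1,5) + min(1,5) + min(10,5)
    = 1 + 3 + 1 + 1 + 5
    = 11.

11


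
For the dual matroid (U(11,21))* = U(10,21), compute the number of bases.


The dual of U(r,n) is U(n-r, n) = U(10,21).
Bases of U(10,21) are all (10)-element subsets.
|B(M*)| = C(21,10) = 352716.

352716


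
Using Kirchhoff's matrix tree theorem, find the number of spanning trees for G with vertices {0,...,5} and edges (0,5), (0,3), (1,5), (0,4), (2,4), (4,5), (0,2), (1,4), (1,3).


By Kirchhoff's matrix tree theorem, the number of spanning trees equals
the determinant of any cofactor of the Laplacian matrix L.
G has 6 vertices and 9 edges.
Computing the (5 x 5) cofactor determinant gives 61.

61


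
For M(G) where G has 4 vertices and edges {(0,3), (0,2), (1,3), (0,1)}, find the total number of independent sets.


An independent set in a graphic matroid is an acyclic edge subset.
G has 4 vertices and 4 edges.
Enumerate all 2^4 = 16 subsets, checking for acyclicity.
Total independent sets = 14.

14


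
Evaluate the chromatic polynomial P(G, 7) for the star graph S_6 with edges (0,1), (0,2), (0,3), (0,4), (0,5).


P(tree, k) = k * (k-1)^(5) for any tree on 6 vertices.
P(7) = 7 * 6^5 = 7 * 7776 = 54432.

54432


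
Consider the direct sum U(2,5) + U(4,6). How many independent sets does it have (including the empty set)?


For a direct sum, |I(M1+M2)| = |I(M1)| * |I(M2)|.
|I(U(2,5))| = sum C(5,k) for k=0..2 = 16.
|I(U(4,6))| = sum C(6,k) for k=0..4 = 57.
Total = 16 * 57 = 912.

912


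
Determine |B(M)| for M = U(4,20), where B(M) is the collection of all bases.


Bases of U(4,20) are all 4-element subsets of the 20-element ground set.
Number of bases = C(20,4).
(20 choose 4) = 4845.

4845


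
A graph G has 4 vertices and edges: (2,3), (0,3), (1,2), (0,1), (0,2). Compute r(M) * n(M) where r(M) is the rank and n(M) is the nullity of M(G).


r(M) = |V| - c = 4 - 1 = 3.
nullity = |E| - r(M) = 5 - 3 = 2.
Product = 3 * 2 = 6.

6


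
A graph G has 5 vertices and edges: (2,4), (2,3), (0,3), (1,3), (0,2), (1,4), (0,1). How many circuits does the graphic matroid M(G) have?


A circuit in a graphic matroid = edge set of a simple cycle.
G has 5 vertices and 7 edges.
Enumerating all minimal edge subsets forming cycles...
Total circuits found: 7.

7


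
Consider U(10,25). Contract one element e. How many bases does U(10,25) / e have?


Contracting e from U(10,25) gives U(9,24).
Bases of U(9,24) = C(24,9) = 24! / (9! * 15!) = 1307504.

1307504


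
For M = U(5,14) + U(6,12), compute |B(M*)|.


(M1+M2)* = M1* + M2*.
M1* = U(9,14), bases: C(14,9) = 2002.
M2* = U(6,12), bases: C(12,6) = 924.
|B(M*)| = 2002 * 924 = 1849848.

1849848


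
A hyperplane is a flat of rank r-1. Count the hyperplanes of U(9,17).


Hyperplanes of U(9,17) are flats of rank 8.
In a uniform matroid, these are exactly the (8)-element subsets.
Count = C(17,8) = 24310.

24310


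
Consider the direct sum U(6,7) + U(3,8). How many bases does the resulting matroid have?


Bases of a direct sum M1 + M2: |B| = |B(M1)| * |B(M2)|.
|B(U(6,7))| = C(7,6) = 7.
|B(U(3,8))| = C(8,3) = 56.
Total bases = 7 * 56 = 392.

392


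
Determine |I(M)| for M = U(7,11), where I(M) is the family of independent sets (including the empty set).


Independent sets of U(7,11) are all subsets of size <= 7.
Count = (11 choose 0) + (11 choose 1) + (11 choose 2) + (11 choose 3) + (11 choose 4) + (11 choose 5) + (11 choose 6) + (11 choose 7)
     = 1 + 11 + 55 + 165 + 330 + 462 + 462 + 330
     = 1816.

1816


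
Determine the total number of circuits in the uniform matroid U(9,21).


In U(9,21), circuits are the (10)-element subsets.
Any set of 10 elements is dependent, and removing any one element gives
an independent set of size 9, so it is a minimal dependent set.
Number of circuits = C(21,10) = 352716.

352716


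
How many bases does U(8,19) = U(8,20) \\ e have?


Deleting e from U(8,20) gives U(8,19) since n > r.
Bases of U(8,19) = (19 choose 8) = 75582.

75582


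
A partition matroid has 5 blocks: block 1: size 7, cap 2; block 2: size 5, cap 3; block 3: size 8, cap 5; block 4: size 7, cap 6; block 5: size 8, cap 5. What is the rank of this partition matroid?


Rank of a partition matroid = sum of min(|Si|, ci) for each block.
= min(7,2) + min(5,3) + min(8,5) + min(7,6) + min(8,5)
= 2 + 3 + 5 + 6 + 5
= 21.

21


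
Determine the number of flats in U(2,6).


Flats of U(2,6): every subset of size < 2 is a flat, plus E itself.
Count = C(6,0) + C(6,1) + 1
     = 1 + 6 + 1
     = 8.

8


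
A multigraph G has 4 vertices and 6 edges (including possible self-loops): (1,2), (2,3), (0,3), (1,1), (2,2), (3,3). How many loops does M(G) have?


In a graphic matroid, a loop is a self-loop edge (u,u) with rank 0.
Examining all 6 edges for self-loops...
Self-loops found: (1,1), (2,2), (3,3)
Number of loops = 3.

3


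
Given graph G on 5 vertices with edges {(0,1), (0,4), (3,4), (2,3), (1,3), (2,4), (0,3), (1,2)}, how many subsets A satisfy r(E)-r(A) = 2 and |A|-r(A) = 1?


R(x,y) = sum over A in 2^E of x^(r(E)-r(A)) * y^(|A|-r(A)).
G has 5 vertices, 8 edges. r(E) = 4.
Enumerate all 2^8 = 256 subsets.
Count subsets with r(E)-r(A)=2 and |A|-r(A)=1: 4.

4


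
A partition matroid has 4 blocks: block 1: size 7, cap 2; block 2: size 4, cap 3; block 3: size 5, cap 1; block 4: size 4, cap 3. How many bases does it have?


A basis picks exactly ci elements from block i.
Number of bases = product of C(|Si|, ci).
= C(7,2) * C(4,3) * C(5,1) * C(4,3)
= 21 * 4 * 5 * 4
= 1680.

1680


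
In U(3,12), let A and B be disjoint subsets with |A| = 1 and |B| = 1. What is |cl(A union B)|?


|A union B| = 1 + 1 = 2 (disjoint).
In U(3,12), cl(S) = S if |S| < 3, else cl(S) = E.
Since 2 < 3, cl(A union B) = A union B.
|cl(A union B)| = 2.

2


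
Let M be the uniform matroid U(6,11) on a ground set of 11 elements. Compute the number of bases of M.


Bases of U(6,11) are all 6-element subsets of the 11-element ground set.
Number of bases = C(11,6).
C(11,6) = 462.

462


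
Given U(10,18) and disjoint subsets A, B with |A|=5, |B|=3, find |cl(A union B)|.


|A union B| = 5 + 3 = 8 (disjoint).
In U(10,18), cl(S) = S if |S| < 10, else cl(S) = E.
Since 8 < 10, cl(A union B) = A union B.
|cl(A union B)| = 8.

8


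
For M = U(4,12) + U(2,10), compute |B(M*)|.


(M1+M2)* = M1* + M2*.
M1* = U(8,12), bases: C(12,8) = 495.
M2* = U(8,10), bases: C(10,8) = 45.
|B(M*)| = 495 * 45 = 22275.

22275


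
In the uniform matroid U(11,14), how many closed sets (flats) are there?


Flats of U(11,14): every subset of size < 11 is a flat, plus E itself.
Count = C(14,0) + C(14,1) + C(14,2) + C(14,3) + C(14,4) + C(14,5) + C(14,6) + C(14,7) + C(14,8) + C(14,9) + C(14,10) + 1
     = 1 + 14 + 91 + 364 + 1001 + 2002 + 3003 + 3432 + 3003 + 2002 + 1001 + 1
     = 15915.

15915


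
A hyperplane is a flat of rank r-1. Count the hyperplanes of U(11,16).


Hyperplanes of U(11,16) are flats of rank 10.
In a uniform matroid, these are exactly the (10)-element subsets.
Count = C(16,10) = 8008.

8008


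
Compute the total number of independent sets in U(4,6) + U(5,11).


For a direct sum, |I(M1+M2)| = |I(M1)| * |I(M2)|.
|I(U(4,6))| = sum C(6,k) for k=0..4 = 57.
|I(U(5,11))| = sum C(11,k) for k=0..5 = 1024.
Total = 57 * 1024 = 58368.

58368


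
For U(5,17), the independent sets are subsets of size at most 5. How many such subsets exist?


Independent sets of U(5,17) are all subsets of size <= 5.
Count = (17 choose 0) + (17 choose 1) + (17 choose 2) + (17 choose 3) + (17 choose 4) + (17 choose 5)
     = 1 + 17 + 136 + 680 + 2380 + 6188
     = 9402.

9402


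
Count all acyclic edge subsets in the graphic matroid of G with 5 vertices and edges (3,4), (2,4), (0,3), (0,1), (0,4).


An independent set in a graphic matroid is an acyclic edge subset.
G has 5 vertices and 5 edges.
Enumerate all 2^5 = 32 subsets, checking for acyclicity.
Total independent sets = 28.

28


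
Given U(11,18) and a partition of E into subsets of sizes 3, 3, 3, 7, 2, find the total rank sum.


r(Ai) = min(|Ai|, 11) for each part.
Sum = min(3,11) + min(3,11) + min(3,11) + min(7,11) + min(2,11)
    = 3 + 3 + 3 + 7 + 2
    = 18.

18


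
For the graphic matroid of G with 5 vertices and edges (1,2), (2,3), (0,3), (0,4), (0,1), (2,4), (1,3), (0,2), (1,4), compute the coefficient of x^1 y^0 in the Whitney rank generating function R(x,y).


R(x,y) = sum over A in 2^E of x^(r(E)-r(A)) * y^(|A|-r(A)).
G has 5 vertices, 9 edges. r(E) = 4.
Enumerate all 2^9 = 512 subsets.
Count subsets with r(E)-r(A)=1 and |A|-r(A)=0: 77.

77


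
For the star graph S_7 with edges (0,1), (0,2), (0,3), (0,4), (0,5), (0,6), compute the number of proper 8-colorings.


P(tree, k) = k * (k-1)^(6) for any tree on 7 vertices.
P(8) = 8 * 7^6 = 8 * 117649 = 941192.

941192


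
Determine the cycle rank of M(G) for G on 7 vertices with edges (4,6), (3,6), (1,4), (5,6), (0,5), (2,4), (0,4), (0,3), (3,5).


Cycle rank (nullity) = |E| - r(M) = |E| - (|V| - c).
|E| = 9, |V| = 7, c = 1.
Nullity = 9 - (7 - 1) = 9 - 6 = 3.

3


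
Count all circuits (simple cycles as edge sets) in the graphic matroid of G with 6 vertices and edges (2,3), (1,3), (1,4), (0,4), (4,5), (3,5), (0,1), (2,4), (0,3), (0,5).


A circuit in a graphic matroid = edge set of a simple cycle.
G has 6 vertices and 10 edges.
Enumerating all minimal edge subsets forming cycles...
Total circuits found: 22.

22


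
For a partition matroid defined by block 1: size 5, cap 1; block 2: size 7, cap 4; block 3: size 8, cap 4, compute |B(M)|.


A basis picks exactly ci elements from block i.
Number of bases = product of C(|Si|, ci).
= C(5,1) * C(7,4) * C(8,4)
= 5 * 35 * 70
= 12250.

12250


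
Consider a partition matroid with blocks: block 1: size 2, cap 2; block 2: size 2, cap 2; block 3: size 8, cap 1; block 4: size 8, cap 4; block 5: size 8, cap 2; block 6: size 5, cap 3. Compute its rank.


Rank of a partition matroid = sum of min(|Si|, ci) for each block.
= min(2,2) + min(2,2) + min(8,1) + min(8,4) + min(8,2) + min(5,3)
= 2 + 2 + 1 + 4 + 2 + 3
= 14.

14


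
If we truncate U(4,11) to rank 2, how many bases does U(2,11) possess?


Truncating U(4,11) to rank 2 gives U(2,11).
Bases of U(2,11) are all 2-element subsets of 11 elements.
Number of bases = (11 choose 2) = 55.

55


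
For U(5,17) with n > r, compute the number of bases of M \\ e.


Deleting e from U(5,17) gives U(5,16) since n > r.
Bases of U(5,16) = C(16,5) = 16! / (5! * 11!) = 4368.

4368


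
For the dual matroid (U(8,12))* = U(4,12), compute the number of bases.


The dual of U(r,n) is U(n-r, n) = U(4,12).
Bases of U(4,12) are all (4)-element subsets.
|B(M*)| = (12 choose 4) = 495.

495


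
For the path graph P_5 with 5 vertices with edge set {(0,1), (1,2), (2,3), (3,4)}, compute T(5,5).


A path on 5 vertices is a tree with 4 edges.
T(x,y) = x^(4) for any tree.
T(5,5) = 5^4 = 625.

625


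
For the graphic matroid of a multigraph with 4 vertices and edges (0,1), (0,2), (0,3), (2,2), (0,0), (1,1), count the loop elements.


In a graphic matroid, a loop is a self-loop edge (u,u) with rank 0.
Examining all 6 edges for self-loops...
Self-loops found: (2,2), (0,0), (1,1)
Number of loops = 3.

3


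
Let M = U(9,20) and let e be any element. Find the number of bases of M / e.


Contracting e from U(9,20) gives U(8,19).
Bases of U(8,19) = C(19,8) = 75582.

75582


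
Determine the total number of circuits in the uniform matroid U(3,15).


In U(3,15), circuits are the (4)-element subsets.
Any set of 4 elements is dependent, and removing any one element gives
an independent set of size 3, so it is a minimal dependent set.
Number of circuits = C(15,4) = (15 * 14 * 13 * 12) / (1 * 2 * 3 * 4) = 1365.

1365


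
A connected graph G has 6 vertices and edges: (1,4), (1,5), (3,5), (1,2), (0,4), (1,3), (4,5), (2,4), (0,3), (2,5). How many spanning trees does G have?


By Kirchhoff's matrix tree theorem, the number of spanning trees equals
the determinant of any cofactor of the Laplacian matrix L.
G has 6 vertices and 10 edges.
Computing the (5 x 5) cofactor determinant gives 115.

115


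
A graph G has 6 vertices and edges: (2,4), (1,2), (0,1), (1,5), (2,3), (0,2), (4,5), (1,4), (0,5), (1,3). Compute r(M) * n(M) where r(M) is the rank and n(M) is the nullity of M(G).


r(M) = |V| - c = 6 - 1 = 5.
nullity = |E| - r(M) = 10 - 5 = 5.
Product = 5 * 5 = 25.

25


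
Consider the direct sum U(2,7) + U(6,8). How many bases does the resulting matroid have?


Bases of a direct sum M1 + M2: |B| = |B(M1)| * |B(M2)|.
|B(U(2,7))| = C(7,2) = 21.
|B(U(6,8))| = C(8,6) = 28.
Total bases = 21 * 28 = 588.

588


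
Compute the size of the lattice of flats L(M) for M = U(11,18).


Flats of U(11,18): every subset of size < 11 is a flat, plus E itself.
Count = (18 choose 0) + (18 choose 1) + (18 choose 2) + (18 choose 3) + (18 choose 4) + (18 choose 5) + (18 choose 6) + (18 choose 7) + (18 choose 8) + (18 choose 9) + (18 choose 10) + 1
     = 1 + 18 + 153 + 816 + 3060 + 8568 + 18564 + 31824 + 43758 + 48620 + 43758 + 1
     = 199141.

199141


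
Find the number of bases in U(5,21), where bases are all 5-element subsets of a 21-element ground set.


Bases of U(5,21) are all 5-element subsets of the 21-element ground set.
Number of bases = C(21,5).
(21 choose 5) = 20349.

20349


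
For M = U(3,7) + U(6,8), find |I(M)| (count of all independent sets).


For a direct sum, |I(M1+M2)| = |I(M1)| * |I(M2)|.
|I(U(3,7))| = sum C(7,k) for k=0..3 = 64.
|I(U(6,8))| = sum C(8,k) for k=0..6 = 247.
Total = 64 * 247 = 15808.

15808


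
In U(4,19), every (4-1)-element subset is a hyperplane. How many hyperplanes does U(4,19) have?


Hyperplanes of U(4,19) are flats of rank 3.
In a uniform matroid, these are exactly the (3)-element subsets.
Count = C(19,3) = (19 * 18 * 17) / (1 * 2 * 3) = 969.

969


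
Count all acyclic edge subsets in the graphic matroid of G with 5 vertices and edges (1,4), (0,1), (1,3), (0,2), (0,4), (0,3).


An independent set in a graphic matroid is an acyclic edge subset.
G has 5 vertices and 6 edges.
Enumerate all 2^6 = 64 subsets, checking for acyclicity.
Total independent sets = 48.

48


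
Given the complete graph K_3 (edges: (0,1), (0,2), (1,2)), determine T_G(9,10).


T(K_3; x,y) = x^2 + x + y.
T(9,10) = 81 + 9 + 10 = 100.

100


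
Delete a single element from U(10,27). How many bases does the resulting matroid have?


Deleting e from U(10,27) gives U(10,26) since n > r.
Bases of U(10,26) = (26 choose 10) = 5311735.

5311735


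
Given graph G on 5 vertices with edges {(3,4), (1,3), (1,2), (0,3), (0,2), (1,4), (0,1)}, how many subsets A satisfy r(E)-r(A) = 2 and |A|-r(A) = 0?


R(x,y) = sum over A in 2^E of x^(r(E)-r(A)) * y^(|A|-r(A)).
G has 5 vertices, 7 edges. r(E) = 4.
Enumerate all 2^7 = 128 subsets.
Count subsets with r(E)-r(A)=2 and |A|-r(A)=0: 21.

21


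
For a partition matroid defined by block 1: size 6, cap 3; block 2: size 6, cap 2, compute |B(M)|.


A basis picks exactly ci elements from block i.
Number of bases = product of C(|Si|, ci).
= C(6,3) * C(6,2)
= 20 * 15
= 300.

300


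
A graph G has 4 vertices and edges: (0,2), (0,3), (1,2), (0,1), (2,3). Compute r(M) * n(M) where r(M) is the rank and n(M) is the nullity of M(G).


r(M) = |V| - c = 4 - 1 = 3.
nullity = |E| - r(M) = 5 - 3 = 2.
Product = 3 * 2 = 6.

6


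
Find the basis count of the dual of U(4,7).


The dual of U(r,n) is U(n-r, n) = U(3,7).
Bases of U(3,7) are all (3)-element subsets.
|B(M*)| = C(7,3) = 7! / (3! * 4!) = 35.

35


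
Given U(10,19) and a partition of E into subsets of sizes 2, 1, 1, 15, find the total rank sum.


r(Ai) = min(|Ai|, 10) for each part.
Sum = min(2,10) + min(1,10) + min(1,10) + min(15,10)
    = 2 + 1 + 1 + 10
    = 14.

14


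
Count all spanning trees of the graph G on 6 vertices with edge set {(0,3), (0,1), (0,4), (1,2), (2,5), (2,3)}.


By Kirchhoff's matrix tree theorem, the number of spanning trees equals
the determinant of any cofactor of the Laplacian matrix L.
G has 6 vertices and 6 edges.
Computing the (5 x 5) cofactor determinant gives 4.

4


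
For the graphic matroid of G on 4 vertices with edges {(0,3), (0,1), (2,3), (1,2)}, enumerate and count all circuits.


A circuit in a graphic matroid = edge set of a simple cycle.
G has 4 vertices and 4 edges.
Enumerating all minimal edge subsets forming cycles...
Total circuits found: 1.

1


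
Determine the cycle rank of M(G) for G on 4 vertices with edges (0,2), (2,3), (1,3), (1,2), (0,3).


Cycle rank (nullity) = |E| - r(M) = |E| - (|V| - c).
|E| = 5, |V| = 4, c = 1.
Nullity = 5 - (4 - 1) = 5 - 3 = 2.

2


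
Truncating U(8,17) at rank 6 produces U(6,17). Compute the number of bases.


Truncating U(8,17) to rank 6 gives U(6,17).
Bases of U(6,17) are all 6-element subsets of 17 elements.
Number of bases = C(17,6) = 12376.

12376


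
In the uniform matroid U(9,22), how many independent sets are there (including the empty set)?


Independent sets of U(9,22) are all subsets of size <= 9.
Count = C(22,0) + C(22,1) + C(22,2) + C(22,3) + C(22,4) + C(22,5) + C(22,6) + C(22,7) + C(22,8) + C(22,9)
     = 1 + 22 + 231 + 1540 + 7315 + 26334 + 74613 + 170544 + 319770 + 497420
     = 1097790.

1097790


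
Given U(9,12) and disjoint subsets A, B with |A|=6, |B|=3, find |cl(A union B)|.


|A union B| = 6 + 3 = 9 (disjoint).
In U(9,12), cl(S) = S if |S| < 9, else cl(S) = E.
Since 9 >= 9, cl(A union B) = E.
|cl(A union B)| = 12.

12


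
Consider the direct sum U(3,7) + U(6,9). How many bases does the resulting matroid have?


Bases of a direct sum M1 + M2: |B| = |B(M1)| * |B(M2)|.
|B(U(3,7))| = C(7,3) = 35.
|B(U(6,9))| = C(9,6) = 84.
Total bases = 35 * 84 = 2940.

2940


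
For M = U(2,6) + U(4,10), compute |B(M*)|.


(M1+M2)* = M1* + M2*.
M1* = U(4,6), bases: C(6,4) = 15.
M2* = U(6,10), bases: C(10,6) = 210.
|B(M*)| = 15 * 210 = 3150.

3150


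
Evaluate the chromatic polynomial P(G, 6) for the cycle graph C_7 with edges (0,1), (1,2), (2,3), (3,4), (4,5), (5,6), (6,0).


P(C_7, k) = (k-1)^7 + (-1)^7*(k-1).
P(6) = (5)^7 - 5
= 78125 - 5 = 78120.

78120


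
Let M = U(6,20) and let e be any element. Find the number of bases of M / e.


Contracting e from U(6,20) gives U(5,19).
Bases of U(5,19) = C(19,5) = 11628.

11628


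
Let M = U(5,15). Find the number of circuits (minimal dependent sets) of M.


In U(5,15), circuits are the (6)-element subsets.
Any set of 6 elements is dependent, and removing any one element gives
an independent set of size 5, so it is a minimal dependent set.
Number of circuits = C(15,6) = 5005.

5005


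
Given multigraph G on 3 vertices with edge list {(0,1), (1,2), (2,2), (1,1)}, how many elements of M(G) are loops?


In a graphic matroid, a loop is a self-loop edge (u,u) with rank 0.
Examining all 4 edges for self-loops...
Self-loops found: (2,2), (1,1)
Number of loops = 2.

2


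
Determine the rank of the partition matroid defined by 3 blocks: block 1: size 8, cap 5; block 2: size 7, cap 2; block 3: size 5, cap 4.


Rank of a partition matroid = sum of min(|Si|, ci) for each block.
= min(8,5) + min(7,2) + min(5,4)
= 5 + 2 + 4
= 11.

11


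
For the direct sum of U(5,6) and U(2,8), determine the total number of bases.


Bases of a direct sum M1 + M2: |B| = |B(M1)| * |B(M2)|.
|B(U(5,6))| = C(6,5) = 6.
|B(U(2,8))| = C(8,2) = 28.
Total bases = 6 * 28 = 168.

168


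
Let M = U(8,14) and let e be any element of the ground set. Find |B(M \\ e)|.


Deleting e from U(8,14) gives U(8,13) since n > r.
Bases of U(8,13) = C(13,8) = 13! / (8! * 5!) = 1287.

1287


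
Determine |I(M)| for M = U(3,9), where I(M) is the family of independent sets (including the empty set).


Independent sets of U(3,9) are all subsets of size <= 3.
Count = C(9,0) + C(9,1) + C(9,2) + C(9,3)
     = 1 + 9 + 36 + 84
     = 130.

130


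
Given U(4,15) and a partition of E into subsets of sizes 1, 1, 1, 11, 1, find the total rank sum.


r(Ai) = min(|Ai|, 4) for each part.
Sum = min(1,4) + min(1,4) + min(1,4) + min(11,4) + min(1,4)
    = 1 + 1 + 1 + 4 + 1
    = 8.

8


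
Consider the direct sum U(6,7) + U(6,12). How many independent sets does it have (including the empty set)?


For a direct sum, |I(M1+M2)| = |I(M1)| * |I(M2)|.
|I(U(6,7))| = sum C(7,k) for k=0..6 = 127.
|I(U(6,12))| = sum C(12,k) for k=0..6 = 2510.
Total = 127 * 2510 = 318770.

318770


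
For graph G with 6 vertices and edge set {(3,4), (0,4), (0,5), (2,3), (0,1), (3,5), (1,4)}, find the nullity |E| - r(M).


Cycle rank (nullity) = |E| - r(M) = |E| - (|V| - c).
|E| = 7, |V| = 6, c = 1.
Nullity = 7 - (6 - 1) = 7 - 5 = 2.

2


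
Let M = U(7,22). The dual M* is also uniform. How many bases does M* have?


The dual of U(r,n) is U(n-r, n) = U(15,22).
Bases of U(15,22) are all (15)-element subsets.
|B(M*)| = C(22,15) = 170544.

170544


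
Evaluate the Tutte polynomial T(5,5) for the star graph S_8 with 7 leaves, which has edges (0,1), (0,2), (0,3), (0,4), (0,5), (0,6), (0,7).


A star on 8 vertices is a tree with 7 edges.
T(x,y) = x^(7) for any tree.
T(5,5) = 5^7 = 78125.

78125


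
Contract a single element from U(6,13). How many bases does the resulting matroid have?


Contracting e from U(6,13) gives U(5,12).
Bases of U(5,12) = C(12,5) = 792.

792


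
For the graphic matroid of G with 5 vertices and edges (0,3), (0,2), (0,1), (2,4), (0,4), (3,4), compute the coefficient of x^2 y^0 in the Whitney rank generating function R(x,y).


R(x,y) = sum over A in 2^E of x^(r(E)-r(A)) * y^(|A|-r(A)).
G has 5 vertices, 6 edges. r(E) = 4.
Enumerate all 2^6 = 64 subsets.
Count subsets with r(E)-r(A)=2 and |A|-r(A)=0: 15.

15


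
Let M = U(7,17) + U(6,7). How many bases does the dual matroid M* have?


(M1+M2)* = M1* + M2*.
M1* = U(10,17), bases: C(17,10) = 19448.
M2* = U(1,7), bases: C(7,1) = 7.
|B(M*)| = 19448 * 7 = 136136.

136136


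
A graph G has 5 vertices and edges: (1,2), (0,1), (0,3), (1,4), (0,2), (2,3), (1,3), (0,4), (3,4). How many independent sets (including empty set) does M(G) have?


An independent set in a graphic matroid is an acyclic edge subset.
G has 5 vertices and 9 edges.
Enumerate all 2^9 = 512 subsets, checking for acyclicity.
Total independent sets = 198.

198


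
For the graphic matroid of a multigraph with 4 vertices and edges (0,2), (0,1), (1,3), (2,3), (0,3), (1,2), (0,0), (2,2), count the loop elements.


In a graphic matroid, a loop is a self-loop edge (u,u) with rank 0.
Examining all 8 edges for self-loops...
Self-loops found: (0,0), (2,2)
Number of loops = 2.

2


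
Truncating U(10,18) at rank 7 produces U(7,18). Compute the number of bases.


Truncating U(10,18) to rank 7 gives U(7,18).
Bases of U(7,18) are all 7-element subsets of 18 elements.
Number of bases = C(18,7) = 18! / (7! * 11!) = 31824.

31824


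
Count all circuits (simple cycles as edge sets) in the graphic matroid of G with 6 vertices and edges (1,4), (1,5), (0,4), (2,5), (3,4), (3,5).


A circuit in a graphic matroid = edge set of a simple cycle.
G has 6 vertices and 6 edges.
Enumerating all minimal edge subsets forming cycles...
Total circuits found: 1.

1


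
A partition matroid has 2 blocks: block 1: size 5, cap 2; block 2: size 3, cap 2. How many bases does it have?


A basis picks exactly ci elements from block i.
Number of bases = product of C(|Si|, ci).
= C(5,2) * C(3,2)
= 10 * 3
= 30.

30


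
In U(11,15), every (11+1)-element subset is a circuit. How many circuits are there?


In U(11,15), circuits are the (12)-element subsets.
Any set of 12 elements is dependent, and removing any one element gives
an independent set of size 11, so it is a minimal dependent set.
Number of circuits = C(15,12) = 455.

455


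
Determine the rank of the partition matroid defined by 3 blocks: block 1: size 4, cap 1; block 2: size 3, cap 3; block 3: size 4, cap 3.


Rank of a partition matroid = sum of min(|Si|, ci) for each block.
= min(4,1) + min(3,3) + min(4,3)
= 1 + 3 + 3
= 7.

7


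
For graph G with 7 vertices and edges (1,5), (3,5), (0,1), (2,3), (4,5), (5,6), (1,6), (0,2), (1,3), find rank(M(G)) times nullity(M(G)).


r(M) = |V| - c = 7 - 1 = 6.
nullity = |E| - r(M) = 9 - 6 = 3.
Product = 6 * 3 = 18.

18


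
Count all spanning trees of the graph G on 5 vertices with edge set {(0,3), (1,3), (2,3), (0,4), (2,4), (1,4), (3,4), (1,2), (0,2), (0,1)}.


By Kirchhoff's matrix tree theorem, the number of spanning trees equals
the determinant of any cofactor of the Laplacian matrix L.
G has 5 vertices and 10 edges.
Computing the (4 x 4) cofactor determinant gives 125.

125


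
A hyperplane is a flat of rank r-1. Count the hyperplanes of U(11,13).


Hyperplanes of U(11,13) are flats of rank 10.
In a uniform matroid, these are exactly the (10)-element subsets.
Count = C(13,10) = 286.

286


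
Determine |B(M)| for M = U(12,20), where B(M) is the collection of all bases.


Bases of U(12,20) are all 12-element subsets of the 20-element ground set.
Number of bases = C(20,12).
(20 choose 12) = 125970.

125970


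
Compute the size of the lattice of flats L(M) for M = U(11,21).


Flats of U(11,21): every subset of size < 11 is a flat, plus E itself.
Count = (21 choose 0) + (21 choose 1) + (21 choose 2) + (21 choose 3) + (21 choose 4) + (21 choose 5) + (21 choose 6) + (21 choose 7) + (21 choose 8) + (21 choose 9) + (21 choose 10) + 1
     = 1 + 21 + 210 + 1330 + 5985 + 20349 + 54264 + 116280 + 203490 + 293930 + 352716 + 1
     = 1048577.

1048577


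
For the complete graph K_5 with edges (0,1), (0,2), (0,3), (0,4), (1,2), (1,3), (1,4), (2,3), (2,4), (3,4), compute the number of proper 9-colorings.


P(K_5, k) = k(k-1)(k-2)...(k-4).
P(9) = (9) * (8) * (7) * (6) * (5) = 15120.

15120


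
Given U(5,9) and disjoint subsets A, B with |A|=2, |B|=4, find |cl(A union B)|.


|A union B| = 2 + 4 = 6 (disjoint).
In U(5,9), cl(S) = S if |S| < 5, else cl(S) = E.
Since 6 >= 5, cl(A union B) = E.
|cl(A union B)| = 9.

9


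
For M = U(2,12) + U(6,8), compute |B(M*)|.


(M1+M2)* = M1* + M2*.
M1* = U(10,12), bases: C(12,10) = 66.
M2* = U(2,8), bases: C(8,2) = 28.
|B(M*)| = 66 * 28 = 1848.

1848


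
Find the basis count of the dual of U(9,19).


The dual of U(r,n) is U(n-r, n) = U(10,19).
Bases of U(10,19) are all (10)-element subsets.
|B(M*)| = C(19,10) = 19! / (10! * 9!) = 92378.

92378


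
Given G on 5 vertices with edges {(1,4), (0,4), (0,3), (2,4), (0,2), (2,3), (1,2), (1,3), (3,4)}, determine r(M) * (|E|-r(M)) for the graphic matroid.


r(M) = |V| - c = 5 - 1 = 4.
nullity = |E| - r(M) = 9 - 4 = 5.
Product = 4 * 5 = 20.

20


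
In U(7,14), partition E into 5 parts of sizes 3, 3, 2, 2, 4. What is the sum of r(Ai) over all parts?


r(Ai) = min(|Ai|, 7) for each part.
Sum = min(3,7) + min(3,7) + min(2,7) + min(2,7) + min(4,7)
    = 3 + 3 + 2 + 2 + 4
    = 14.

14


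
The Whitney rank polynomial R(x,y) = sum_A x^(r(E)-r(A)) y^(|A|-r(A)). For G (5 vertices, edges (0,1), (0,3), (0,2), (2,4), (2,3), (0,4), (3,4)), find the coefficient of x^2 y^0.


R(x,y) = sum over A in 2^E of x^(r(E)-r(A)) * y^(|A|-r(A)).
G has 5 vertices, 7 edges. r(E) = 4.
Enumerate all 2^7 = 128 subsets.
Count subsets with r(E)-r(A)=2 and |A|-r(A)=0: 21.

21


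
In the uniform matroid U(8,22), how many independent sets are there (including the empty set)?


Independent sets of U(8,22) are all subsets of size <= 8.
Count = (22 choose 0) + (22 choose 1) + (22 choose 2) + (22 choose 3) + (22 choose 4) + (22 choose 5) + (22 choose 6) + (22 choose 7) + (22 choose 8)
     = 1 + 22 + 231 + 1540 + 7315 + 26334 + 74613 + 170544 + 319770
     = 600370.

600370


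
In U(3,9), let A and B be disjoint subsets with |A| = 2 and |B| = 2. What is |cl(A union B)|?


|A union B| = 2 + 2 = 4 (disjoint).
In U(3,9), cl(S) = S if |S| < 3, else cl(S) = E.
Since 4 >= 3, cl(A union B) = E.
|cl(A union B)| = 9.

9


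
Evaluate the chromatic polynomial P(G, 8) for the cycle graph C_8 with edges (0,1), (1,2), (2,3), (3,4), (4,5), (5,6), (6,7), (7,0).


P(C_8, k) = (k-1)^8 + (-1)^8*(k-1).
P(8) = (7)^8 + 7
= 5764801 + 7 = 5764808.

5764808


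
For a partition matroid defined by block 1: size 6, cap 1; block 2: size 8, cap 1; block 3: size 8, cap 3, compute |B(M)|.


A basis picks exactly ci elements from block i.
Number of bases = product of C(|Si|, ci).
= C(6,1) * C(8,1) * C(8,3)
= 6 * 8 * 56
= 2688.

2688


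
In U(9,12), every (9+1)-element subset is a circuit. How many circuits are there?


In U(9,12), circuits are the (10)-element subsets.
Any set of 10 elements is dependent, and removing any one element gives
an independent set of size 9, so it is a minimal dependent set.
Number of circuits = (12 choose 10) = 66.

66


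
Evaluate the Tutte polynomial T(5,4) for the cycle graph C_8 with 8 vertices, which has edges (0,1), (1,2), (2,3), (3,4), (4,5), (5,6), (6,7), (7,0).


T(C_8; x,y) = x + x^2 + ... + x^(7) + y.
T(5,4) = 5^1 + 5^2 + 5^3 + 5^4 + 5^5 + 5^6 + 5^7 + 4
= 5 + 25 + 125 + 625 + 3125 + 15625 + 78125 + 4
= 97659.

97659


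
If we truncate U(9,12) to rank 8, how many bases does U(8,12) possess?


Truncating U(9,12) to rank 8 gives U(8,12).
Bases of U(8,12) are all 8-element subsets of 12 elements.
Number of bases = (12 choose 8) = 495.

495


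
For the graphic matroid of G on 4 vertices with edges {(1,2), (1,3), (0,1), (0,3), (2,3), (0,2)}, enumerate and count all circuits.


A circuit in a graphic matroid = edge set of a simple cycle.
G has 4 vertices and 6 edges.
Enumerating all minimal edge subsets forming cycles...
Total circuits found: 7.

7


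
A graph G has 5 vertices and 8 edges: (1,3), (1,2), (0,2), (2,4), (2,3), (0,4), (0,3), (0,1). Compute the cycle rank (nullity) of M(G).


Cycle rank (nullity) = |E| - r(M) = |E| - (|V| - c).
|E| = 8, |V| = 5, c = 1.
Nullity = 8 - (5 - 1) = 8 - 4 = 4.

4


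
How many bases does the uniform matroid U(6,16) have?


Bases of U(6,16) are all 6-element subsets of the 16-element ground set.
Number of bases = C(16,6).
C(16,6) = 8008.

8008


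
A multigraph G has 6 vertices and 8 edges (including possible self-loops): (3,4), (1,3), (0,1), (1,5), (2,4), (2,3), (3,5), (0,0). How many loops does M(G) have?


In a graphic matroid, a loop is a self-loop edge (u,u) with rank 0.
Examining all 8 edges for self-loops...
Self-loops found: (0,0)
Number of loops = 1.

1


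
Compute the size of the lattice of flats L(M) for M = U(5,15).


Flats of U(5,15): every subset of size < 5 is a flat, plus E itself.
Count = C(15,0) + C(15,1) + C(15,2) + C(15,3) + C(15,4) + 1
     = 1 + 15 + 105 + 455 + 1365 + 1
     = 1942.

1942


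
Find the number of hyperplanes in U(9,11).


Hyperplanes of U(9,11) are flats of rank 8.
In a uniform matroid, these are exactly the (8)-element subsets.
Count = (11 choose 8) = 165.

165


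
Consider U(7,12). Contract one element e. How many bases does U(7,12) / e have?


Contracting e from U(7,12) gives U(6,11).
Bases of U(6,11) = (11 choose 6) = 462.

462


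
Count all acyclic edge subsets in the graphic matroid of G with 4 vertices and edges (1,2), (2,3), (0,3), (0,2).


An independent set in a graphic matroid is an acyclic edge subset.
G has 4 vertices and 4 edges.
Enumerate all 2^4 = 16 subsets, checking for acyclicity.
Total independent sets = 14.

14


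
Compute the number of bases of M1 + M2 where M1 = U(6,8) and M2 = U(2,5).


Bases of a direct sum M1 + M2: |B| = |B(M1)| * |B(M2)|.
|B(U(6,8))| = C(8,6) = 28.
|B(U(2,5))| = C(5,2) = 10.
Total bases = 28 * 10 = 280.

280


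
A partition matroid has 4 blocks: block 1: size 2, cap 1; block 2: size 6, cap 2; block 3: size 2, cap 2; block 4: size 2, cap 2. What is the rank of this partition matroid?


Rank of a partition matroid = sum of min(|Si|, ci) for each block.
= min(2,1) + min(6,2) + min(2,2) + min(2,2)
= 1 + 2 + 2 + 2
= 7.

7


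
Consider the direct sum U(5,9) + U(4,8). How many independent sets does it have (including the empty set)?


For a direct sum, |I(M1+M2)| = |I(M1)| * |I(M2)|.
|I(U(5,9))| = sum C(9,k) for k=0..5 = 382.
|I(U(4,8))| = sum C(8,k) for k=0..4 = 163.
Total = 382 * 163 = 62266.

62266
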